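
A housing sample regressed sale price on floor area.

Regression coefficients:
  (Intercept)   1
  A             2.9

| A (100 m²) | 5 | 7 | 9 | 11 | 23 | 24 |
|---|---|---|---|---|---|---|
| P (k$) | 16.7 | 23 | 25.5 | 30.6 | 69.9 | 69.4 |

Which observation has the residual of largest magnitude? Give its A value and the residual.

A = 11, e = -2.3

A=5: P̂ = 1 + 2.9·5 = 15.5; e = 16.7 − 15.5 = 1.2
A=7: P̂ = 1 + 2.9·7 = 21.3; e = 23 − 21.3 = 1.7
A=9: P̂ = 1 + 2.9·9 = 27.1; e = 25.5 − 27.1 = -1.6
A=11: P̂ = 1 + 2.9·11 = 32.9; e = 30.6 − 32.9 = -2.3
A=23: P̂ = 1 + 2.9·23 = 67.7; e = 69.9 − 67.7 = 2.2
A=24: P̂ = 1 + 2.9·24 = 70.6; e = 69.4 − 70.6 = -1.2
Largest |e| is 2.3 at A = 11, residual -2.3.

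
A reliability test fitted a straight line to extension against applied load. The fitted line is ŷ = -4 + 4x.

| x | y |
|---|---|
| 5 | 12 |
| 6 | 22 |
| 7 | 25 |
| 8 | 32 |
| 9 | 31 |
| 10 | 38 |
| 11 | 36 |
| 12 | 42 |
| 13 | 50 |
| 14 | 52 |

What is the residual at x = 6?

e = 2

ŷ = -4 + 4·6 = 20
e = 22 − 20 = 2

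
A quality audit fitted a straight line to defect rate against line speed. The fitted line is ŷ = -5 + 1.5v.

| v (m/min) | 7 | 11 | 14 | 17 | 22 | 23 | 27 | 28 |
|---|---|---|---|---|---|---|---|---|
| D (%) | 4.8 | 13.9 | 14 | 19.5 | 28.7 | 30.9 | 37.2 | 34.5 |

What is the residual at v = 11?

ŷ = -5 + 1.5·11 = 11.5
e = 13.9 − 11.5 = 2.4

e = 2.4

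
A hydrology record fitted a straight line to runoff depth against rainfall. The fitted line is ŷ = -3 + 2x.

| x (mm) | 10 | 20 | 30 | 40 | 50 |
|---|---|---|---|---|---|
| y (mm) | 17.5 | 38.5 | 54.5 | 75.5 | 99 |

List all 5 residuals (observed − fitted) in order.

x=10: ŷ = -3 + 2·10 = 17; e = 17.5 − 17 = 0.5
x=20: ŷ = -3 + 2·20 = 37; e = 38.5 − 37 = 1.5
x=30: ŷ = -3 + 2·30 = 57; e = 54.5 − 57 = -2.5
x=40: ŷ = -3 + 2·40 = 77; e = 75.5 − 77 = -1.5
x=50: ŷ = -3 + 2·50 = 97; e = 99 − 97 = 2

0.5, 1.5, -2.5, -1.5, 2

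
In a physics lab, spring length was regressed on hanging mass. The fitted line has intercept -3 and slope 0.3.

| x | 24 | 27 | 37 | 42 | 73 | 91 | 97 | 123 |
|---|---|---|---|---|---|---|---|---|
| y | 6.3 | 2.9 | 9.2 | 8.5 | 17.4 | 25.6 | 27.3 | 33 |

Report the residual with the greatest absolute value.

x=24: ŷ = -3 + 0.3·24 = 4.2; r = 6.3 − 4.2 = 2.1
x=27: ŷ = -3 + 0.3·27 = 5.1; r = 2.9 − 5.1 = -2.2
x=37: ŷ = -3 + 0.3·37 = 8.1; r = 9.2 − 8.1 = 1.1
x=42: ŷ = -3 + 0.3·42 = 9.6; r = 8.5 − 9.6 = -1.1
x=73: ŷ = -3 + 0.3·73 = 18.9; r = 17.4 − 18.9 = -1.5
x=91: ŷ = -3 + 0.3·91 = 24.3; r = 25.6 − 24.3 = 1.3
x=97: ŷ = -3 + 0.3·97 = 26.1; r = 27.3 − 26.1 = 1.2
x=123: ŷ = -3 + 0.3·123 = 33.9; r = 33 − 33.9 = -0.9
Largest |r| is 2.2 at x = 27, residual -2.2.

r = -2.2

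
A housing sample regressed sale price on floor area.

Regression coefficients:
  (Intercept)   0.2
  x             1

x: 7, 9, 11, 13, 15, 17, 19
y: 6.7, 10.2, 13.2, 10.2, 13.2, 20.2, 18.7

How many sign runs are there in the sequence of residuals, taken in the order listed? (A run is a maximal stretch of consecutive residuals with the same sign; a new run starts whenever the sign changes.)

5 runs

x=7: ŷ = 0.2 + 7 = 7.2; r = 6.7 − 7.2 = -0.5
x=9: ŷ = 0.2 + 9 = 9.2; r = 10.2 − 9.2 = 1
x=11: ŷ = 0.2 + 11 = 11.2; r = 13.2 − 11.2 = 2
x=13: ŷ = 0.2 + 13 = 13.2; r = 10.2 − 13.2 = -3
x=15: ŷ = 0.2 + 15 = 15.2; r = 13.2 − 15.2 = -2
x=17: ŷ = 0.2 + 17 = 17.2; r = 20.2 − 17.2 = 3
x=19: ŷ = 0.2 + 19 = 19.2; r = 18.7 − 19.2 = -0.5
Signs: − + + − − + −
Runs: −×1, +×2, −×2, +×1, −×1 → 5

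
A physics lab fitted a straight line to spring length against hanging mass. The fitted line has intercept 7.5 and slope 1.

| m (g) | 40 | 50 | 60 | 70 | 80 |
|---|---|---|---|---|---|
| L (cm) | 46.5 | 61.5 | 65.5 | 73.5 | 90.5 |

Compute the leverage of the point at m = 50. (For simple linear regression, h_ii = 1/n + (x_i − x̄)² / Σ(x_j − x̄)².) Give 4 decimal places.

m̄ = (40 + 50 + 60 + 70 + 80)/5 = 60
Σ(m − m̄)² = 400 + 100 + 0 + 100 + 400 = 1000
h = 1/5 + (-10)²/1000 = 0.2 + 0.1 = 0.3000

h = 0.3000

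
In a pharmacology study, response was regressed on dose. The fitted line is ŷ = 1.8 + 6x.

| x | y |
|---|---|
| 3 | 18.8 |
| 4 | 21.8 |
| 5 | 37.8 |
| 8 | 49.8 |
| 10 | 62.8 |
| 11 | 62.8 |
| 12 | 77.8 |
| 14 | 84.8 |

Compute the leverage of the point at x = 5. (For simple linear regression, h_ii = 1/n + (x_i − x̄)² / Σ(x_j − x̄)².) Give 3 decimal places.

h = 0.225

x̄ = (3 + 4 + 5 + 8 + 10 + 11 + 12 + 14)/8 = 8.375
Σ(x − x̄)² = 28.8906 + 19.1406 + 11.3906 + 0.140625 + 2.64062 + 6.89062 + 13.1406 + 31.6406 = 113.875
h = 1/8 + (-3.375)²/113.875 = 0.125 + 0.100027 = 0.225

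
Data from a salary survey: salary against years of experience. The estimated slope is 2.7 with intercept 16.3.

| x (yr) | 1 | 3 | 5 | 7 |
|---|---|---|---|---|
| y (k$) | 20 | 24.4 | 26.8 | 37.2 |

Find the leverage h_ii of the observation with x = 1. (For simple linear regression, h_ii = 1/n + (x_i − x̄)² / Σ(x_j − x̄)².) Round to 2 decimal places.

x̄ = (1 + 3 + 5 + 7)/4 = 4
Σ(x − x̄)² = 9 + 1 + 1 + 9 = 20
h = 1/4 + (-3)²/20 = 0.25 + 0.45 = 0.70

h = 0.70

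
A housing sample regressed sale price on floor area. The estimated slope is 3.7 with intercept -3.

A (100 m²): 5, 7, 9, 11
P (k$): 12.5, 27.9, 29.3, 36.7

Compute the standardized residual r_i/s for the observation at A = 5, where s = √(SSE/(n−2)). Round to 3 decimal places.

A=5: ŷ = -3 + 3.7·5 = 15.5; r = 12.5 − 15.5 = -3
A=7: ŷ = -3 + 3.7·7 = 22.9; r = 27.9 − 22.9 = 5
A=9: ŷ = -3 + 3.7·9 = 30.3; r = 29.3 − 30.3 = -1
A=11: ŷ = -3 + 3.7·11 = 37.7; r = 36.7 − 37.7 = -1
SSE = 9 + 25 + 1 + 1 = 36
s = √(36/2) = 4.24264
r/s = -3 / 4.24264 = -0.707

-0.707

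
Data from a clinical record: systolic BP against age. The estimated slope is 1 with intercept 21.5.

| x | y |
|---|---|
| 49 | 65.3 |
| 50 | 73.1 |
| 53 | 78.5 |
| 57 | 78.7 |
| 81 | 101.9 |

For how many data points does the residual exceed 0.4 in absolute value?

x=49: ŷ = 21.5 + 49 = 70.5; e = 65.3 − 70.5 = -5.2
x=50: ŷ = 21.5 + 50 = 71.5; e = 73.1 − 71.5 = 1.6
x=53: ŷ = 21.5 + 53 = 74.5; e = 78.5 − 74.5 = 4
x=57: ŷ = 21.5 + 57 = 78.5; e = 78.7 − 78.5 = 0.2
x=81: ŷ = 21.5 + 81 = 102.5; e = 101.9 − 102.5 = -0.6
|e| > 0.4: x=49 (|e|=5.2), x=50 (|e|=1.6), x=53 (|e|=4), x=81 (|e|=0.6) → 4

4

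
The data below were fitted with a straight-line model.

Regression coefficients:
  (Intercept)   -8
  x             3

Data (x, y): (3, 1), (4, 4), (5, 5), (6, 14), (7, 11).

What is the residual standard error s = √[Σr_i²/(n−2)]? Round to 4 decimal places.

s = 2.8284

x=3: ŷ = -8 + 3·3 = 1; r = 1 − 1 = 0
x=4: ŷ = -8 + 3·4 = 4; r = 4 − 4 = 0
x=5: ŷ = -8 + 3·5 = 7; r = 5 − 7 = -2
x=6: ŷ = -8 + 3·6 = 10; r = 14 − 10 = 4
x=7: ŷ = -8 + 3·7 = 13; r = 11 − 13 = -2
SSE = 0 + 0 + 4 + 16 + 4 = 24
s = √(24/3) = √8 ≈ 2.8284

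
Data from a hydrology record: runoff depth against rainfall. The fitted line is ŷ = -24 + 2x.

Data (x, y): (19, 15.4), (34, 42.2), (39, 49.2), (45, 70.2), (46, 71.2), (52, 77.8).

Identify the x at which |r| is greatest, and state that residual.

x=19: ŷ = -24 + 2·19 = 14; r = 15.4 − 14 = 1.4
x=34: ŷ = -24 + 2·34 = 44; r = 42.2 − 44 = -1.8
x=39: ŷ = -24 + 2·39 = 54; r = 49.2 − 54 = -4.8
x=45: ŷ = -24 + 2·45 = 66; r = 70.2 − 66 = 4.2
x=46: ŷ = -24 + 2·46 = 68; r = 71.2 − 68 = 3.2
x=52: ŷ = -24 + 2·52 = 80; r = 77.8 − 80 = -2.2
Largest |r| is 4.8 at x = 39, residual -4.8.

x = 39, r = -4.8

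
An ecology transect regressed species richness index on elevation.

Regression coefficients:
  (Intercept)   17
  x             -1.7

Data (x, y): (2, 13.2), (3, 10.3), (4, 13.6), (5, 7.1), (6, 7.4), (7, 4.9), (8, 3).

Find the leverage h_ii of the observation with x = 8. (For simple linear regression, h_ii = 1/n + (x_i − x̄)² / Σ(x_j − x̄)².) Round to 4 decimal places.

x̄ = (2 + 3 + 4 + 5 + 6 + 7 + 8)/7 = 5
Σ(x − x̄)² = 9 + 4 + 1 + 0 + 1 + 4 + 9 = 28
h = 1/7 + (3)²/28 = 0.142857 + 0.321429 = 0.4643

h = 0.4643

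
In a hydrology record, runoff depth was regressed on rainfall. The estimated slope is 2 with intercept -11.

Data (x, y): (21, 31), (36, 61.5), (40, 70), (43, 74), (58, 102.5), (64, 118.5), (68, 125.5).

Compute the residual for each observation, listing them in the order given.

0, 0.5, 1, -1, -2.5, 1.5, 0.5

x=21: ŷ = -11 + 2·21 = 31; e = 31 − 31 = 0
x=36: ŷ = -11 + 2·36 = 61; e = 61.5 − 61 = 0.5
x=40: ŷ = -11 + 2·40 = 69; e = 70 − 69 = 1
x=43: ŷ = -11 + 2·43 = 75; e = 74 − 75 = -1
x=58: ŷ = -11 + 2·58 = 105; e = 102.5 − 105 = -2.5
x=64: ŷ = -11 + 2·64 = 117; e = 118.5 − 117 = 1.5
x=68: ŷ = -11 + 2·68 = 125; e = 125.5 − 125 = 0.5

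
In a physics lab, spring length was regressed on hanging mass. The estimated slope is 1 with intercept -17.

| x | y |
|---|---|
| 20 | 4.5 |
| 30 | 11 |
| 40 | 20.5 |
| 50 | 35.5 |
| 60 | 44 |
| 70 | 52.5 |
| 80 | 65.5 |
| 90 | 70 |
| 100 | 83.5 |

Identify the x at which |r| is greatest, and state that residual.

x=20: ŷ = -17 + 20 = 3; r = 4.5 − 3 = 1.5
x=30: ŷ = -17 + 30 = 13; r = 11 − 13 = -2
x=40: ŷ = -17 + 40 = 23; r = 20.5 − 23 = -2.5
x=50: ŷ = -17 + 50 = 33; r = 35.5 − 33 = 2.5
x=60: ŷ = -17 + 60 = 43; r = 44 − 43 = 1
x=70: ŷ = -17 + 70 = 53; r = 52.5 − 53 = -0.5
x=80: ŷ = -17 + 80 = 63; r = 65.5 − 63 = 2.5
x=90: ŷ = -17 + 90 = 73; r = 70 − 73 = -3
x=100: ŷ = -17 + 100 = 83; r = 83.5 − 83 = 0.5
Largest |r| is 3 at x = 90, residual -3.

x = 90, r = -3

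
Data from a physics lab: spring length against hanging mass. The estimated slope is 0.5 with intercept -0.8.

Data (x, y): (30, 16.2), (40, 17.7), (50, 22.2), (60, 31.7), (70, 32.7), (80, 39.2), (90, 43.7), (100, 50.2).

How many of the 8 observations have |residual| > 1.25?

x=30: ŷ = -0.8 + 0.5·30 = 14.2; r = 16.2 − 14.2 = 2
x=40: ŷ = -0.8 + 0.5·40 = 19.2; r = 17.7 − 19.2 = -1.5
x=50: ŷ = -0.8 + 0.5·50 = 24.2; r = 22.2 − 24.2 = -2
x=60: ŷ = -0.8 + 0.5·60 = 29.2; r = 31.7 − 29.2 = 2.5
x=70: ŷ = -0.8 + 0.5·70 = 34.2; r = 32.7 − 34.2 = -1.5
x=80: ŷ = -0.8 + 0.5·80 = 39.2; r = 39.2 − 39.2 = 0
x=90: ŷ = -0.8 + 0.5·90 = 44.2; r = 43.7 − 44.2 = -0.5
x=100: ŷ = -0.8 + 0.5·100 = 49.2; r = 50.2 − 49.2 = 1
|r| > 1.25: x=30 (|r|=2), x=40 (|r|=1.5), x=50 (|r|=2), x=60 (|r|=2.5), x=70 (|r|=1.5) → 5

5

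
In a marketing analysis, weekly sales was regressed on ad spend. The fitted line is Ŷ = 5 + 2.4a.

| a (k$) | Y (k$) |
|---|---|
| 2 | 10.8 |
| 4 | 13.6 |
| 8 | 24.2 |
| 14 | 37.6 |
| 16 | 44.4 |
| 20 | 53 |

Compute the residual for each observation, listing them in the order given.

1, -1, 0, -1, 1, 0

a=2: Ŷ = 5 + 2.4·2 = 9.8; r = 10.8 − 9.8 = 1
a=4: Ŷ = 5 + 2.4·4 = 14.6; r = 13.6 − 14.6 = -1
a=8: Ŷ = 5 + 2.4·8 = 24.2; r = 24.2 − 24.2 = 0
a=14: Ŷ = 5 + 2.4·14 = 38.6; r = 37.6 − 38.6 = -1
a=16: Ŷ = 5 + 2.4·16 = 43.4; r = 44.4 − 43.4 = 1
a=20: Ŷ = 5 + 2.4·20 = 53; r = 53 − 53 = 0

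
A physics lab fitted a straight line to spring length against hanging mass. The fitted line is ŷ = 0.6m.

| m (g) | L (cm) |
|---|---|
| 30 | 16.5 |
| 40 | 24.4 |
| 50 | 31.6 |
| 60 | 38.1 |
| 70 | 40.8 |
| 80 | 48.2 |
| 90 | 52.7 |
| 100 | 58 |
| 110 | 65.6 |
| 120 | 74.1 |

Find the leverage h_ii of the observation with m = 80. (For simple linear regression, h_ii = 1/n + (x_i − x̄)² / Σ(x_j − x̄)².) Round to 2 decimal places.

h = 0.10

m̄ = (30 + 40 + 50 + 60 + 70 + 80 + 90 + 100 + 110 + 120)/10 = 75
Σ(m − m̄)² = 2025 + 1225 + 625 + 225 + 25 + 25 + 225 + 625 + 1225 + 2025 = 8250
h = 1/10 + (5)²/8250 = 0.1 + 0.0030303 = 0.10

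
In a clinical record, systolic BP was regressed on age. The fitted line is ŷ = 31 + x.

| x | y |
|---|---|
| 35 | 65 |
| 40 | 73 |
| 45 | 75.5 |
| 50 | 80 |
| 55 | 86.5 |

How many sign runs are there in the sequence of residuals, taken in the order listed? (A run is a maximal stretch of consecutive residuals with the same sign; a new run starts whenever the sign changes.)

x=35: ŷ = 31 + 35 = 66; r = 65 − 66 = -1
x=40: ŷ = 31 + 40 = 71; r = 73 − 71 = 2
x=45: ŷ = 31 + 45 = 76; r = 75.5 − 76 = -0.5
x=50: ŷ = 31 + 50 = 81; r = 80 − 81 = -1
x=55: ŷ = 31 + 55 = 86; r = 86.5 − 86 = 0.5
Signs: − + − − +
Runs: −×1, +×1, −×2, +×1 → 4

4 runs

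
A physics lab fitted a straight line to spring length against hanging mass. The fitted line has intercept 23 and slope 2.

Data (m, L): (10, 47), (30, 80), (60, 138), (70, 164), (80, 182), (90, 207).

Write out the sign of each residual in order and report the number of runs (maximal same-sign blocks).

5 runs

m=10: L̂ = 23 + 2·10 = 43; e = 47 − 43 = 4
m=30: L̂ = 23 + 2·30 = 83; e = 80 − 83 = -3
m=60: L̂ = 23 + 2·60 = 143; e = 138 − 143 = -5
m=70: L̂ = 23 + 2·70 = 163; e = 164 − 163 = 1
m=80: L̂ = 23 + 2·80 = 183; e = 182 − 183 = -1
m=90: L̂ = 23 + 2·90 = 203; e = 207 − 203 = 4
Signs: + − − + − +
Runs: +×1, −×2, +×1, −×1, +×1 → 5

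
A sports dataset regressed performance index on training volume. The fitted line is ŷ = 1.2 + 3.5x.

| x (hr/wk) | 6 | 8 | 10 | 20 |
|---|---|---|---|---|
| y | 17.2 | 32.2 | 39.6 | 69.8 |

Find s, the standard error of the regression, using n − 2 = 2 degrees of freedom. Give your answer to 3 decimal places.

s = 4.874

x=6: ŷ = 1.2 + 3.5·6 = 22.2; e = 17.2 − 22.2 = -5
x=8: ŷ = 1.2 + 3.5·8 = 29.2; e = 32.2 − 29.2 = 3
x=10: ŷ = 1.2 + 3.5·10 = 36.2; e = 39.6 − 36.2 = 3.4
x=20: ŷ = 1.2 + 3.5·20 = 71.2; e = 69.8 − 71.2 = -1.4
SSE = 25 + 9 + 11.56 + 1.96 = 47.52
s = √(47.52/2) = √23.76 ≈ 4.874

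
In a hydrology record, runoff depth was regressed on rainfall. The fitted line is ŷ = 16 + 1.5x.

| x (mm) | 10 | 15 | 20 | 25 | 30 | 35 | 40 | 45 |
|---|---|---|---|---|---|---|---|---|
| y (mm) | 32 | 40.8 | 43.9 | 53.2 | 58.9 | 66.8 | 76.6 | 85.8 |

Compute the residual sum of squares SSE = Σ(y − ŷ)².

x=10: ŷ = 16 + 1.5·10 = 31; r = 32 − 31 = 1
x=15: ŷ = 16 + 1.5·15 = 38.5; r = 40.8 − 38.5 = 2.3
x=20: ŷ = 16 + 1.5·20 = 46; r = 43.9 − 46 = -2.1
x=25: ŷ = 16 + 1.5·25 = 53.5; r = 53.2 − 53.5 = -0.3
x=30: ŷ = 16 + 1.5·30 = 61; r = 58.9 − 61 = -2.1
x=35: ŷ = 16 + 1.5·35 = 68.5; r = 66.8 − 68.5 = -1.7
x=40: ŷ = 16 + 1.5·40 = 76; r = 76.6 − 76 = 0.6
x=45: ŷ = 16 + 1.5·45 = 83.5; r = 85.8 − 83.5 = 2.3
SSE = 1 + 5.29 + 4.41 + 0.09 + 4.41 + 2.89 + 0.36 + 5.29 = 23.74

SSE = 23.74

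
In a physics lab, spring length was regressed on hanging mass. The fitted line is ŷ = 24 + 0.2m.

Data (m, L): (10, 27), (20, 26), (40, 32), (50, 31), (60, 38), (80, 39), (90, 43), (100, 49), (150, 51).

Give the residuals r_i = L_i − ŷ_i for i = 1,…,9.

m=10: ŷ = 24 + 0.2·10 = 26; r = 27 − 26 = 1
m=20: ŷ = 24 + 0.2·20 = 28; r = 26 − 28 = -2
m=40: ŷ = 24 + 0.2·40 = 32; r = 32 − 32 = 0
m=50: ŷ = 24 + 0.2·50 = 34; r = 31 − 34 = -3
m=60: ŷ = 24 + 0.2·60 = 36; r = 38 − 36 = 2
m=80: ŷ = 24 + 0.2·80 = 40; r = 39 − 40 = -1
m=90: ŷ = 24 + 0.2·90 = 42; r = 43 − 42 = 1
m=100: ŷ = 24 + 0.2·100 = 44; r = 49 − 44 = 5
m=150: ŷ = 24 + 0.2·150 = 54; r = 51 − 54 = -3

1, -2, 0, -3, 2, -1, 1, 5, -3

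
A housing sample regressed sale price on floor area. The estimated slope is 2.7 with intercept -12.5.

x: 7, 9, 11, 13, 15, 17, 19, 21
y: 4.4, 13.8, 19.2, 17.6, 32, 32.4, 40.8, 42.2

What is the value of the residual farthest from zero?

x=7: ŷ = -12.5 + 2.7·7 = 6.4; r = 4.4 − 6.4 = -2
x=9: ŷ = -12.5 + 2.7·9 = 11.8; r = 13.8 − 11.8 = 2
x=11: ŷ = -12.5 + 2.7·11 = 17.2; r = 19.2 − 17.2 = 2
x=13: ŷ = -12.5 + 2.7·13 = 22.6; r = 17.6 − 22.6 = -5
x=15: ŷ = -12.5 + 2.7·15 = 28; r = 32 − 28 = 4
x=17: ŷ = -12.5 + 2.7·17 = 33.4; r = 32.4 − 33.4 = -1
x=19: ŷ = -12.5 + 2.7·19 = 38.8; r = 40.8 − 38.8 = 2
x=21: ŷ = -12.5 + 2.7·21 = 44.2; r = 42.2 − 44.2 = -2
Largest |r| is 5 at x = 13, residual -5.

r = -5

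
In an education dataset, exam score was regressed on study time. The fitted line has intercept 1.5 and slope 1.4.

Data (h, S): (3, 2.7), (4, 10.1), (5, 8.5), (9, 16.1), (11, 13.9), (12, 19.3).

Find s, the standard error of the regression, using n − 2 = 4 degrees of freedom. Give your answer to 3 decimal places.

s = 2.828

h=3: ŷ = 1.5 + 1.4·3 = 5.7; e = 2.7 − 5.7 = -3
h=4: ŷ = 1.5 + 1.4·4 = 7.1; e = 10.1 − 7.1 = 3
h=5: ŷ = 1.5 + 1.4·5 = 8.5; e = 8.5 − 8.5 = 0
h=9: ŷ = 1.5 + 1.4·9 = 14.1; e = 16.1 − 14.1 = 2
h=11: ŷ = 1.5 + 1.4·11 = 16.9; e = 13.9 − 16.9 = -3
h=12: ŷ = 1.5 + 1.4·12 = 18.3; e = 19.3 − 18.3 = 1
SSE = 9 + 9 + 0 + 4 + 9 + 1 = 32
s = √(32/4) = √8 ≈ 2.828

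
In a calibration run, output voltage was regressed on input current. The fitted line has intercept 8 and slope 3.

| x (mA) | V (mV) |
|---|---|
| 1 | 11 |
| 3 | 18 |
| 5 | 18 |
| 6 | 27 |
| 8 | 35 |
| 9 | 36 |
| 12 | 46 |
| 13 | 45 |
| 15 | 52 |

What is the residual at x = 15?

ŷ = 8 + 3·15 = 53
e = 52 − 53 = -1

e = -1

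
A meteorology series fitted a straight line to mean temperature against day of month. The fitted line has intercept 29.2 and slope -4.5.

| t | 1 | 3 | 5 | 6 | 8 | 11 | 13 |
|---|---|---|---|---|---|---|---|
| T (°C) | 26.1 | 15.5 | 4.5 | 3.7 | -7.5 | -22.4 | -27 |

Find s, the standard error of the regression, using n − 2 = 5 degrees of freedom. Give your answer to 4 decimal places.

t=1: ŷ = 29.2 − 4.5·1 = 24.7; e = 26.1 − 24.7 = 1.4
t=3: ŷ = 29.2 − 4.5·3 = 15.7; e = 15.5 − 15.7 = -0.2
t=5: ŷ = 29.2 − 4.5·5 = 6.7; e = 4.5 − 6.7 = -2.2
t=6: ŷ = 29.2 − 4.5·6 = 2.2; e = 3.7 − 2.2 = 1.5
t=8: ŷ = 29.2 − 4.5·8 = -6.8; e = -7.5 − (-6.8) = -0.7
t=11: ŷ = 29.2 − 4.5·11 = -20.3; e = -22.4 − (-20.3) = -2.1
t=13: ŷ = 29.2 − 4.5·13 = -29.3; e = -27 − (-29.3) = 2.3
SSE = 1.96 + 0.04 + 4.84 + 2.25 + 0.49 + 4.41 + 5.29 = 19.28
s = √(19.28/5) = √3.856 ≈ 1.9637

s = 1.9637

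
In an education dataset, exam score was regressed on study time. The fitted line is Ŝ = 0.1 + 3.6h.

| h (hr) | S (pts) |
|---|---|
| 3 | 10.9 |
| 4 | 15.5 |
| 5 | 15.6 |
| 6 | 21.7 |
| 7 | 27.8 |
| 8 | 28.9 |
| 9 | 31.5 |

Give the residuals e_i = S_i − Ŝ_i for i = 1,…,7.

0, 1, -2.5, 0, 2.5, 0, -1

h=3: Ŝ = 0.1 + 3.6·3 = 10.9; e = 10.9 − 10.9 = 0
h=4: Ŝ = 0.1 + 3.6·4 = 14.5; e = 15.5 − 14.5 = 1
h=5: Ŝ = 0.1 + 3.6·5 = 18.1; e = 15.6 − 18.1 = -2.5
h=6: Ŝ = 0.1 + 3.6·6 = 21.7; e = 21.7 − 21.7 = 0
h=7: Ŝ = 0.1 + 3.6·7 = 25.3; e = 27.8 − 25.3 = 2.5
h=8: Ŝ = 0.1 + 3.6·8 = 28.9; e = 28.9 − 28.9 = 0
h=9: Ŝ = 0.1 + 3.6·9 = 32.5; e = 31.5 − 32.5 = -1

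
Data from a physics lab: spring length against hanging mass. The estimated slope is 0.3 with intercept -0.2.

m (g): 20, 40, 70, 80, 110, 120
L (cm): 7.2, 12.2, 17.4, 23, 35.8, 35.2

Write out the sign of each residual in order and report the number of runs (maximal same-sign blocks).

m=20: ŷ = -0.2 + 0.3·20 = 5.8; r = 7.2 − 5.8 = 1.4
m=40: ŷ = -0.2 + 0.3·40 = 11.8; r = 12.2 − 11.8 = 0.4
m=70: ŷ = -0.2 + 0.3·70 = 20.8; r = 17.4 − 20.8 = -3.4
m=80: ŷ = -0.2 + 0.3·80 = 23.8; r = 23 − 23.8 = -0.8
m=110: ŷ = -0.2 + 0.3·110 = 32.8; r = 35.8 − 32.8 = 3
m=120: ŷ = -0.2 + 0.3·120 = 35.8; r = 35.2 − 35.8 = -0.6
Signs: + + − − + −
Runs: +×2, −×2, +×1, −×1 → 4

4 runs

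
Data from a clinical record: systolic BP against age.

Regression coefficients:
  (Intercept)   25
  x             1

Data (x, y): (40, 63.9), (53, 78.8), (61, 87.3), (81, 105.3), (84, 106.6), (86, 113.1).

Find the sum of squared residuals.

SSE = 14.2

x=40: ŷ = 25 + 40 = 65; e = 63.9 − 65 = -1.1
x=53: ŷ = 25 + 53 = 78; e = 78.8 − 78 = 0.8
x=61: ŷ = 25 + 61 = 86; e = 87.3 − 86 = 1.3
x=81: ŷ = 25 + 81 = 106; e = 105.3 − 106 = -0.7
x=84: ŷ = 25 + 84 = 109; e = 106.6 − 109 = -2.4
x=86: ŷ = 25 + 86 = 111; e = 113.1 − 111 = 2.1
SSE = 1.21 + 0.64 + 1.69 + 0.49 + 5.76 + 4.41 = 14.2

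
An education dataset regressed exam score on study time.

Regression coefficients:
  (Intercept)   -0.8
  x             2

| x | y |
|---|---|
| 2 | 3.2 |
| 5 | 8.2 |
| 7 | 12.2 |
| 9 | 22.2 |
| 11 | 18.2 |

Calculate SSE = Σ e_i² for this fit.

SSE = 36

x=2: ŷ = -0.8 + 2·2 = 3.2; e = 3.2 − 3.2 = 0
x=5: ŷ = -0.8 + 2·5 = 9.2; e = 8.2 − 9.2 = -1
x=7: ŷ = -0.8 + 2·7 = 13.2; e = 12.2 − 13.2 = -1
x=9: ŷ = -0.8 + 2·9 = 17.2; e = 22.2 − 17.2 = 5
x=11: ŷ = -0.8 + 2·11 = 21.2; e = 18.2 − 21.2 = -3
SSE = 0 + 1 + 1 + 25 + 9 = 36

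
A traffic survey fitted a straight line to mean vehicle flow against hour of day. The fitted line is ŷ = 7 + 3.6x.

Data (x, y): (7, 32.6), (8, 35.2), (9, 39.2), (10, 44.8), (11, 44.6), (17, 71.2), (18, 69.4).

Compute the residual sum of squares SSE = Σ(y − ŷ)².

SSE = 22.56

x=7: ŷ = 7 + 3.6·7 = 32.2; e = 32.6 − 32.2 = 0.4
x=8: ŷ = 7 + 3.6·8 = 35.8; e = 35.2 − 35.8 = -0.6
x=9: ŷ = 7 + 3.6·9 = 39.4; e = 39.2 − 39.4 = -0.2
x=10: ŷ = 7 + 3.6·10 = 43; e = 44.8 − 43 = 1.8
x=11: ŷ = 7 + 3.6·11 = 46.6; e = 44.6 − 46.6 = -2
x=17: ŷ = 7 + 3.6·17 = 68.2; e = 71.2 − 68.2 = 3
x=18: ŷ = 7 + 3.6·18 = 71.8; e = 69.4 − 71.8 = -2.4
SSE = 0.16 + 0.36 + 0.04 + 3.24 + 4 + 9 + 5.76 = 22.56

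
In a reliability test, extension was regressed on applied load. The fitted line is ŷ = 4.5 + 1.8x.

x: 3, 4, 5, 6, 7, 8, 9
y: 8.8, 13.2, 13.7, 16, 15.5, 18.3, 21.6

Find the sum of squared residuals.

x=3: ŷ = 4.5 + 1.8·3 = 9.9; e = 8.8 − 9.9 = -1.1
x=4: ŷ = 4.5 + 1.8·4 = 11.7; e = 13.2 − 11.7 = 1.5
x=5: ŷ = 4.5 + 1.8·5 = 13.5; e = 13.7 − 13.5 = 0.2
x=6: ŷ = 4.5 + 1.8·6 = 15.3; e = 16 − 15.3 = 0.7
x=7: ŷ = 4.5 + 1.8·7 = 17.1; e = 15.5 − 17.1 = -1.6
x=8: ŷ = 4.5 + 1.8·8 = 18.9; e = 18.3 − 18.9 = -0.6
x=9: ŷ = 4.5 + 1.8·9 = 20.7; e = 21.6 − 20.7 = 0.9
SSE = 1.21 + 2.25 + 0.04 + 0.49 + 2.56 + 0.36 + 0.81 = 7.72

SSE = 7.72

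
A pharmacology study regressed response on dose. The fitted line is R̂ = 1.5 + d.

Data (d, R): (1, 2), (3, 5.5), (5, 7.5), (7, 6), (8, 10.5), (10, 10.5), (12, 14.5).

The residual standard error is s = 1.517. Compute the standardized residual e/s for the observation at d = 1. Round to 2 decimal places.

-0.33

R̂ = 1.5 + 1 = 2.5
e = 2 − 2.5 = -0.5
e/s = -0.5 / 1.517 = -0.33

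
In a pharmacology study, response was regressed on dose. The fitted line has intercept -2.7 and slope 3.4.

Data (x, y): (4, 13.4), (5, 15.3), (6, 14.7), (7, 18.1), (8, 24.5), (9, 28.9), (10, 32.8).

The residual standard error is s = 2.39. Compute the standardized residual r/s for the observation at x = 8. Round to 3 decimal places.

ŷ = -2.7 + 3.4·8 = 24.5
r = 24.5 − 24.5 = 0
r/s = 0 / 2.39 = 0.000

0.000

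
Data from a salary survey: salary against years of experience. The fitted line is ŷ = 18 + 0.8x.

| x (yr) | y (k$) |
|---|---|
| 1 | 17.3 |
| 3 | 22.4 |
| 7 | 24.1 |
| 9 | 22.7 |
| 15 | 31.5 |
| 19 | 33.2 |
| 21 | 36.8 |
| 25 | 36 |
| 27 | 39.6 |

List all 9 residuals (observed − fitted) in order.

-1.5, 2, 0.5, -2.5, 1.5, 0, 2, -2, 0

x=1: ŷ = 18 + 0.8·1 = 18.8; r = 17.3 − 18.8 = -1.5
x=3: ŷ = 18 + 0.8·3 = 20.4; r = 22.4 − 20.4 = 2
x=7: ŷ = 18 + 0.8·7 = 23.6; r = 24.1 − 23.6 = 0.5
x=9: ŷ = 18 + 0.8·9 = 25.2; r = 22.7 − 25.2 = -2.5
x=15: ŷ = 18 + 0.8·15 = 30; r = 31.5 − 30 = 1.5
x=19: ŷ = 18 + 0.8·19 = 33.2; r = 33.2 − 33.2 = 0
x=21: ŷ = 18 + 0.8·21 = 34.8; r = 36.8 − 34.8 = 2
x=25: ŷ = 18 + 0.8·25 = 38; r = 36 − 38 = -2
x=27: ŷ = 18 + 0.8·27 = 39.6; r = 39.6 − 39.6 = 0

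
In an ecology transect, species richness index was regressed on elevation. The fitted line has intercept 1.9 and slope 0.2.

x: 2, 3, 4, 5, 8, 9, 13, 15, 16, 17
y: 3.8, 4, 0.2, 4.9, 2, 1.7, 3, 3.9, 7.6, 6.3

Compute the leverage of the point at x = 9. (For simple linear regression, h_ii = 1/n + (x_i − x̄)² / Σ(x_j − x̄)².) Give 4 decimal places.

h = 0.1001

x̄ = (2 + 3 + 4 + 5 + 8 + 9 + 13 + 15 + 16 + 17)/10 = 9.2
Σ(x − x̄)² = 51.84 + 38.44 + 27.04 + 17.64 + 1.44 + 0.04 + 14.44 + 33.64 + 46.24 + 60.84 = 291.6
h = 1/10 + (-0.2)²/291.6 = 0.1 + 0.000137174 = 0.1001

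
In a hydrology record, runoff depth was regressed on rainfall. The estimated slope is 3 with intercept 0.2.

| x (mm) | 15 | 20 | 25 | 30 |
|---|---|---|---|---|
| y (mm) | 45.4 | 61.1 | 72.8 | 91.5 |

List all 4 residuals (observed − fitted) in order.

0.2, 0.9, -2.4, 1.3

x=15: ŷ = 0.2 + 3·15 = 45.2; e = 45.4 − 45.2 = 0.2
x=20: ŷ = 0.2 + 3·20 = 60.2; e = 61.1 − 60.2 = 0.9
x=25: ŷ = 0.2 + 3·25 = 75.2; e = 72.8 − 75.2 = -2.4
x=30: ŷ = 0.2 + 3·30 = 90.2; e = 91.5 − 90.2 = 1.3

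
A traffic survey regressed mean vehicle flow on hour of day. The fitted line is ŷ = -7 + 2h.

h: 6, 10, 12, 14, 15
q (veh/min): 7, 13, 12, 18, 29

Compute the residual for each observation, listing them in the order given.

2, 0, -5, -3, 6

h=6: ŷ = -7 + 2·6 = 5; e = 7 − 5 = 2
h=10: ŷ = -7 + 2·10 = 13; e = 13 − 13 = 0
h=12: ŷ = -7 + 2·12 = 17; e = 12 − 17 = -5
h=14: ŷ = -7 + 2·14 = 21; e = 18 − 21 = -3
h=15: ŷ = -7 + 2·15 = 23; e = 29 − 23 = 6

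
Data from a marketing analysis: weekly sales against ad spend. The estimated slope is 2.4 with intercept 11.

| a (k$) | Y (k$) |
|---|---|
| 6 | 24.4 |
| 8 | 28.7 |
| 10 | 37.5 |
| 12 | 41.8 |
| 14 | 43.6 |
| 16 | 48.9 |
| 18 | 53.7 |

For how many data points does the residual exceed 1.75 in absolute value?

a=6: Ŷ = 11 + 2.4·6 = 25.4; e = 24.4 − 25.4 = -1
a=8: Ŷ = 11 + 2.4·8 = 30.2; e = 28.7 − 30.2 = -1.5
a=10: Ŷ = 11 + 2.4·10 = 35; e = 37.5 − 35 = 2.5
a=12: Ŷ = 11 + 2.4·12 = 39.8; e = 41.8 − 39.8 = 2
a=14: Ŷ = 11 + 2.4·14 = 44.6; e = 43.6 − 44.6 = -1
a=16: Ŷ = 11 + 2.4·16 = 49.4; e = 48.9 − 49.4 = -0.5
a=18: Ŷ = 11 + 2.4·18 = 54.2; e = 53.7 − 54.2 = -0.5
|e| > 1.75: a=10 (|e|=2.5), a=12 (|e|=2) → 2

2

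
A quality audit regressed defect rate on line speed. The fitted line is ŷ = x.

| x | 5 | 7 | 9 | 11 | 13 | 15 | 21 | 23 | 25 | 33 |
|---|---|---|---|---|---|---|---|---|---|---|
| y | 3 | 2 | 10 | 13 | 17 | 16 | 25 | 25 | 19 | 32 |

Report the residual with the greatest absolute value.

r = -6

x=5: ŷ = 5 = 5; r = 3 − 5 = -2
x=7: ŷ = 7 = 7; r = 2 − 7 = -5
x=9: ŷ = 9 = 9; r = 10 − 9 = 1
x=11: ŷ = 11 = 11; r = 13 − 11 = 2
x=13: ŷ = 13 = 13; r = 17 − 13 = 4
x=15: ŷ = 15 = 15; r = 16 − 15 = 1
x=21: ŷ = 21 = 21; r = 25 − 21 = 4
x=23: ŷ = 23 = 23; r = 25 − 23 = 2
x=25: ŷ = 25 = 25; r = 19 − 25 = -6
x=33: ŷ = 33 = 33; r = 32 − 33 = -1
Largest |r| is 6 at x = 25, residual -6.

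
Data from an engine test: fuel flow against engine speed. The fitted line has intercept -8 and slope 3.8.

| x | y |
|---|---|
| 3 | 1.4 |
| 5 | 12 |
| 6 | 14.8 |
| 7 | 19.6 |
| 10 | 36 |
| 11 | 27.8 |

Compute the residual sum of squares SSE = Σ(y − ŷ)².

SSE = 78

x=3: ŷ = -8 + 3.8·3 = 3.4; r = 1.4 − 3.4 = -2
x=5: ŷ = -8 + 3.8·5 = 11; r = 12 − 11 = 1
x=6: ŷ = -8 + 3.8·6 = 14.8; r = 14.8 − 14.8 = 0
x=7: ŷ = -8 + 3.8·7 = 18.6; r = 19.6 − 18.6 = 1
x=10: ŷ = -8 + 3.8·10 = 30; r = 36 − 30 = 6
x=11: ŷ = -8 + 3.8·11 = 33.8; r = 27.8 − 33.8 = -6
SSE = 4 + 1 + 0 + 1 + 36 + 36 = 78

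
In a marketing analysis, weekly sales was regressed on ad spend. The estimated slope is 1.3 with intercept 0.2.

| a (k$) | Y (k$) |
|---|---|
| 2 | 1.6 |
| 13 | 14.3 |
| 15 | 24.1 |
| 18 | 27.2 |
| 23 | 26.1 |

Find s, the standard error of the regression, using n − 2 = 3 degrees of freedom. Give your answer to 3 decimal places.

s = 4.382

a=2: Ŷ = 0.2 + 1.3·2 = 2.8; r = 1.6 − 2.8 = -1.2
a=13: Ŷ = 0.2 + 1.3·13 = 17.1; r = 14.3 − 17.1 = -2.8
a=15: Ŷ = 0.2 + 1.3·15 = 19.7; r = 24.1 − 19.7 = 4.4
a=18: Ŷ = 0.2 + 1.3·18 = 23.6; r = 27.2 − 23.6 = 3.6
a=23: Ŷ = 0.2 + 1.3·23 = 30.1; r = 26.1 − 30.1 = -4
SSE = 1.44 + 7.84 + 19.36 + 12.96 + 16 = 57.6
s = √(57.6/3) = √19.2 ≈ 4.382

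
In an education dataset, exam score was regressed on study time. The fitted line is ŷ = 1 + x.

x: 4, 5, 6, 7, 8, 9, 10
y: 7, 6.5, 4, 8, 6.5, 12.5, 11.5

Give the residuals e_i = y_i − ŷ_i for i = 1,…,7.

x=4: ŷ = 1 + 4 = 5; e = 7 − 5 = 2
x=5: ŷ = 1 + 5 = 6; e = 6.5 − 6 = 0.5
x=6: ŷ = 1 + 6 = 7; e = 4 − 7 = -3
x=7: ŷ = 1 + 7 = 8; e = 8 − 8 = 0
x=8: ŷ = 1 + 8 = 9; e = 6.5 − 9 = -2.5
x=9: ŷ = 1 + 9 = 10; e = 12.5 − 10 = 2.5
x=10: ŷ = 1 + 10 = 11; e = 11.5 − 11 = 0.5

2, 0.5, -3, 0, -2.5, 2.5, 0.5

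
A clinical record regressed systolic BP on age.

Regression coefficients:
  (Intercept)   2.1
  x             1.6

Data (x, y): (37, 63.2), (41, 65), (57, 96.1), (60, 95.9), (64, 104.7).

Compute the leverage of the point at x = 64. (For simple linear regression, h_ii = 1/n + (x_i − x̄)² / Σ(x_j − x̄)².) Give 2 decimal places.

h = 0.46

x̄ = (37 + 41 + 57 + 60 + 64)/5 = 51.8
Σ(x − x̄)² = 219.04 + 116.64 + 27.04 + 67.24 + 148.84 = 578.8
h = 1/5 + (12.2)²/578.8 = 0.2 + 0.257153 = 0.46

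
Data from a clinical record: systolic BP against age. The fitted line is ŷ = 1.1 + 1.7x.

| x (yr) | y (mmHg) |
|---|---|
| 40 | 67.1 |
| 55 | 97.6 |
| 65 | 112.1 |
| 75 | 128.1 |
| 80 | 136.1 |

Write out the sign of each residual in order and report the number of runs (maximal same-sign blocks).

x=40: ŷ = 1.1 + 1.7·40 = 69.1; e = 67.1 − 69.1 = -2
x=55: ŷ = 1.1 + 1.7·55 = 94.6; e = 97.6 − 94.6 = 3
x=65: ŷ = 1.1 + 1.7·65 = 111.6; e = 112.1 − 111.6 = 0.5
x=75: ŷ = 1.1 + 1.7·75 = 128.6; e = 128.1 − 128.6 = -0.5
x=80: ŷ = 1.1 + 1.7·80 = 137.1; e = 136.1 − 137.1 = -1
Signs: − + + − −
Runs: −×1, +×2, −×2 → 3

3 runs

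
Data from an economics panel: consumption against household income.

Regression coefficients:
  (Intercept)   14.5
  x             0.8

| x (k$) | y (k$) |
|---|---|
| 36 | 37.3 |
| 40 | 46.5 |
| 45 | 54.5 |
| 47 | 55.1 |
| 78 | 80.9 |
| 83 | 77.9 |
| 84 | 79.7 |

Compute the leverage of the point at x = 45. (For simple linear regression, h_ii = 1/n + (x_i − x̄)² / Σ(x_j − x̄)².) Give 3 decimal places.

x̄ = (36 + 40 + 45 + 47 + 78 + 83 + 84)/7 = 59
Σ(x − x̄)² = 529 + 361 + 196 + 144 + 361 + 576 + 625 = 2792
h = 1/7 + (-14)²/2792 = 0.142857 + 0.0702006 = 0.213

h = 0.213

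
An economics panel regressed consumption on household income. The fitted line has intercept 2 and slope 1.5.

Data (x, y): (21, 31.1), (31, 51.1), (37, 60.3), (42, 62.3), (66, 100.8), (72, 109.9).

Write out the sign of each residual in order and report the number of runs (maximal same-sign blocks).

x=21: ŷ = 2 + 1.5·21 = 33.5; r = 31.1 − 33.5 = -2.4
x=31: ŷ = 2 + 1.5·31 = 48.5; r = 51.1 − 48.5 = 2.6
x=37: ŷ = 2 + 1.5·37 = 57.5; r = 60.3 − 57.5 = 2.8
x=42: ŷ = 2 + 1.5·42 = 65; r = 62.3 − 65 = -2.7
x=66: ŷ = 2 + 1.5·66 = 101; r = 100.8 − 101 = -0.2
x=72: ŷ = 2 + 1.5·72 = 110; r = 109.9 − 110 = -0.1
Signs: − + + − − −
Runs: −×1, +×2, −×3 → 3

3 runs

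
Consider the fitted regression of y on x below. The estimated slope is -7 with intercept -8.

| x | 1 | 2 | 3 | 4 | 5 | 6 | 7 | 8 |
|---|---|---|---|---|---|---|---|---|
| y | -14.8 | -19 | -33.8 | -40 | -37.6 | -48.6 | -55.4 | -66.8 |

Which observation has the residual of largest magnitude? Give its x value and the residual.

x = 5, e = 5.4

x=1: ŷ = -8 − 7·1 = -15; e = -14.8 − (-15) = 0.2
x=2: ŷ = -8 − 7·2 = -22; e = -19 − (-22) = 3
x=3: ŷ = -8 − 7·3 = -29; e = -33.8 − (-29) = -4.8
x=4: ŷ = -8 − 7·4 = -36; e = -40 − (-36) = -4
x=5: ŷ = -8 − 7·5 = -43; e = -37.6 − (-43) = 5.4
x=6: ŷ = -8 − 7·6 = -50; e = -48.6 − (-50) = 1.4
x=7: ŷ = -8 − 7·7 = -57; e = -55.4 − (-57) = 1.6
x=8: ŷ = -8 − 7·8 = -64; e = -66.8 − (-64) = -2.8
Largest |e| is 5.4 at x = 5, residual 5.4.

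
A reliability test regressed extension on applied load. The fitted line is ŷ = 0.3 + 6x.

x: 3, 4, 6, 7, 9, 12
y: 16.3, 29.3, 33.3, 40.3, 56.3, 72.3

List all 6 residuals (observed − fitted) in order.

-2, 5, -3, -2, 2, 0

x=3: ŷ = 0.3 + 6·3 = 18.3; e = 16.3 − 18.3 = -2
x=4: ŷ = 0.3 + 6·4 = 24.3; e = 29.3 − 24.3 = 5
x=6: ŷ = 0.3 + 6·6 = 36.3; e = 33.3 − 36.3 = -3
x=7: ŷ = 0.3 + 6·7 = 42.3; e = 40.3 − 42.3 = -2
x=9: ŷ = 0.3 + 6·9 = 54.3; e = 56.3 − 54.3 = 2
x=12: ŷ = 0.3 + 6·12 = 72.3; e = 72.3 − 72.3 = 0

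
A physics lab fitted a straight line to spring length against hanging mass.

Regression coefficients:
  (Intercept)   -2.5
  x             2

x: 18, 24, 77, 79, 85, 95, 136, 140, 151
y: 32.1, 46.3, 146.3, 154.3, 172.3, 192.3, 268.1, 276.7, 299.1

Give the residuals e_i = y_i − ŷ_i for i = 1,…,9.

x=18: ŷ = -2.5 + 2·18 = 33.5; e = 32.1 − 33.5 = -1.4
x=24: ŷ = -2.5 + 2·24 = 45.5; e = 46.3 − 45.5 = 0.8
x=77: ŷ = -2.5 + 2·77 = 151.5; e = 146.3 − 151.5 = -5.2
x=79: ŷ = -2.5 + 2·79 = 155.5; e = 154.3 − 155.5 = -1.2
x=85: ŷ = -2.5 + 2·85 = 167.5; e = 172.3 − 167.5 = 4.8
x=95: ŷ = -2.5 + 2·95 = 187.5; e = 192.3 − 187.5 = 4.8
x=136: ŷ = -2.5 + 2·136 = 269.5; e = 268.1 − 269.5 = -1.4
x=140: ŷ = -2.5 + 2·140 = 277.5; e = 276.7 − 277.5 = -0.8
x=151: ŷ = -2.5 + 2·151 = 299.5; e = 299.1 − 299.5 = -0.4

-1.4, 0.8, -5.2, -1.2, 4.8, 4.8, -1.4, -0.8, -0.4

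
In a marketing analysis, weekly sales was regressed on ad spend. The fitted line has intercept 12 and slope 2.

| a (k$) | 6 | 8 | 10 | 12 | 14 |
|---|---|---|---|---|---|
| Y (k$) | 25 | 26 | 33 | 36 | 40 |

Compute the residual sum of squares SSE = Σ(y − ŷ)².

a=6: ŷ = 12 + 2·6 = 24; e = 25 − 24 = 1
a=8: ŷ = 12 + 2·8 = 28; e = 26 − 28 = -2
a=10: ŷ = 12 + 2·10 = 32; e = 33 − 32 = 1
a=12: ŷ = 12 + 2·12 = 36; e = 36 − 36 = 0
a=14: ŷ = 12 + 2·14 = 40; e = 40 − 40 = 0
SSE = 1 + 4 + 1 + 0 + 0 = 6

SSE = 6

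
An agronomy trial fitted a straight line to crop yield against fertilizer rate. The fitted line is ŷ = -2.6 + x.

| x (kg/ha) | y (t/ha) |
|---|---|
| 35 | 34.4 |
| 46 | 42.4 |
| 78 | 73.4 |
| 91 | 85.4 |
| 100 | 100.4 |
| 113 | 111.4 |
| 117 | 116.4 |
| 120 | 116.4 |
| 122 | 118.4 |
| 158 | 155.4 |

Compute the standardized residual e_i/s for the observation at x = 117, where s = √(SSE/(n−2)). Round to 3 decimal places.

x=35: ŷ = -2.6 + 35 = 32.4; e = 34.4 − 32.4 = 2
x=46: ŷ = -2.6 + 46 = 43.4; e = 42.4 − 43.4 = -1
x=78: ŷ = -2.6 + 78 = 75.4; e = 73.4 − 75.4 = -2
x=91: ŷ = -2.6 + 91 = 88.4; e = 85.4 − 88.4 = -3
x=100: ŷ = -2.6 + 100 = 97.4; e = 100.4 − 97.4 = 3
x=113: ŷ = -2.6 + 113 = 110.4; e = 111.4 − 110.4 = 1
x=117: ŷ = -2.6 + 117 = 114.4; e = 116.4 − 114.4 = 2
x=120: ŷ = -2.6 + 120 = 117.4; e = 116.4 − 117.4 = -1
x=122: ŷ = -2.6 + 122 = 119.4; e = 118.4 − 119.4 = -1
x=158: ŷ = -2.6 + 158 = 155.4; e = 155.4 − 155.4 = 0
SSE = 4 + 1 + 4 + 9 + 9 + 1 + 4 + 1 + 1 + 0 = 34
s = √(34/8) = 2.06155
e/s = 2 / 2.06155 = 0.970

0.970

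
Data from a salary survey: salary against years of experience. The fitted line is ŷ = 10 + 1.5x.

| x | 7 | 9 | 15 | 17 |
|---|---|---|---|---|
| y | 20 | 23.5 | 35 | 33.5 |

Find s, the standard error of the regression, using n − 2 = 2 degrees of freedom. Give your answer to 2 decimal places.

x=7: ŷ = 10 + 1.5·7 = 20.5; e = 20 − 20.5 = -0.5
x=9: ŷ = 10 + 1.5·9 = 23.5; e = 23.5 − 23.5 = 0
x=15: ŷ = 10 + 1.5·15 = 32.5; e = 35 − 32.5 = 2.5
x=17: ŷ = 10 + 1.5·17 = 35.5; e = 33.5 − 35.5 = -2
SSE = 0.25 + 0 + 6.25 + 4 = 10.5
s = √(10.5/2) = √5.25 ≈ 2.29

s = 2.29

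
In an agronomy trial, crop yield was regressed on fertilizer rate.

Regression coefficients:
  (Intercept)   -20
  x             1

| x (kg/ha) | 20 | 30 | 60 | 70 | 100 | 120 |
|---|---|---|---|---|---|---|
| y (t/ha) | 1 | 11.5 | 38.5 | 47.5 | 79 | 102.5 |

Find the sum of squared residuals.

x=20: ŷ = -20 + 20 = 0; e = 1 − 0 = 1
x=30: ŷ = -20 + 30 = 10; e = 11.5 − 10 = 1.5
x=60: ŷ = -20 + 60 = 40; e = 38.5 − 40 = -1.5
x=70: ŷ = -20 + 70 = 50; e = 47.5 − 50 = -2.5
x=100: ŷ = -20 + 100 = 80; e = 79 − 80 = -1
x=120: ŷ = -20 + 120 = 100; e = 102.5 − 100 = 2.5
SSE = 1 + 2.25 + 2.25 + 6.25 + 1 + 6.25 = 19

SSE = 19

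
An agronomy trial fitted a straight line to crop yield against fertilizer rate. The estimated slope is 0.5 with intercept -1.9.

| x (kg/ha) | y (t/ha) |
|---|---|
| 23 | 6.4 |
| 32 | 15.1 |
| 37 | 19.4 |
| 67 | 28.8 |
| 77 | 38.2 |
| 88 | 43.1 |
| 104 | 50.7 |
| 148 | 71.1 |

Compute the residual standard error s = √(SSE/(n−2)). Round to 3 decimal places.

s = 2.304

x=23: ŷ = -1.9 + 0.5·23 = 9.6; r = 6.4 − 9.6 = -3.2
x=32: ŷ = -1.9 + 0.5·32 = 14.1; r = 15.1 − 14.1 = 1
x=37: ŷ = -1.9 + 0.5·37 = 16.6; r = 19.4 − 16.6 = 2.8
x=67: ŷ = -1.9 + 0.5·67 = 31.6; r = 28.8 − 31.6 = -2.8
x=77: ŷ = -1.9 + 0.5·77 = 36.6; r = 38.2 − 36.6 = 1.6
x=88: ŷ = -1.9 + 0.5·88 = 42.1; r = 43.1 − 42.1 = 1
x=104: ŷ = -1.9 + 0.5·104 = 50.1; r = 50.7 − 50.1 = 0.6
x=148: ŷ = -1.9 + 0.5·148 = 72.1; r = 71.1 − 72.1 = -1
SSE = 10.24 + 1 + 7.84 + 7.84 + 2.56 + 1 + 0.36 + 1 = 31.84
s = √(31.84/6) = √5.30667 ≈ 2.304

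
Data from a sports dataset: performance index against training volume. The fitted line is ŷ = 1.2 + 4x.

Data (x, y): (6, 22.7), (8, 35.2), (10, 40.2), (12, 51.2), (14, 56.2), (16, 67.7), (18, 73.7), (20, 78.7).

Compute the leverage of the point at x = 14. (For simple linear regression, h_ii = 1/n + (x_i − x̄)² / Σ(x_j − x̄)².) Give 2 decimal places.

x̄ = (6 + 8 + 10 + 12 + 14 + 16 + 18 + 20)/8 = 13
Σ(x − x̄)² = 49 + 25 + 9 + 1 + 1 + 9 + 25 + 49 = 168
h = 1/8 + (1)²/168 = 0.125 + 0.00595238 = 0.13

h = 0.13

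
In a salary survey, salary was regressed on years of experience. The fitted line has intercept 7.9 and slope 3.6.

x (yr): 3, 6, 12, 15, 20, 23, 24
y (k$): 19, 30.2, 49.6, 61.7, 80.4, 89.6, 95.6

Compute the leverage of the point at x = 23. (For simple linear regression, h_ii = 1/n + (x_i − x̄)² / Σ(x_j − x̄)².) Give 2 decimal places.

x̄ = (3 + 6 + 12 + 15 + 20 + 23 + 24)/7 = 14.7143
Σ(x − x̄)² = 137.224 + 75.9388 + 7.36735 + 0.0816327 + 27.9388 + 68.6531 + 86.2245 = 403.429
h = 1/7 + (8.28571)²/403.429 = 0.142857 + 0.170174 = 0.31

h = 0.31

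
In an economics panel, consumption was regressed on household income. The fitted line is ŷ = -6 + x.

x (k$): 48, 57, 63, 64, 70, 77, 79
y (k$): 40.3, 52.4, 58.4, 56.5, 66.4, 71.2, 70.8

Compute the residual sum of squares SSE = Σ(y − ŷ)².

SSE = 19.7

x=48: ŷ = -6 + 48 = 42; e = 40.3 − 42 = -1.7
x=57: ŷ = -6 + 57 = 51; e = 52.4 − 51 = 1.4
x=63: ŷ = -6 + 63 = 57; e = 58.4 − 57 = 1.4
x=64: ŷ = -6 + 64 = 58; e = 56.5 − 58 = -1.5
x=70: ŷ = -6 + 70 = 64; e = 66.4 − 64 = 2.4
x=77: ŷ = -6 + 77 = 71; e = 71.2 − 71 = 0.2
x=79: ŷ = -6 + 79 = 73; e = 70.8 − 73 = -2.2
SSE = 2.89 + 1.96 + 1.96 + 2.25 + 5.76 + 0.04 + 4.84 = 19.7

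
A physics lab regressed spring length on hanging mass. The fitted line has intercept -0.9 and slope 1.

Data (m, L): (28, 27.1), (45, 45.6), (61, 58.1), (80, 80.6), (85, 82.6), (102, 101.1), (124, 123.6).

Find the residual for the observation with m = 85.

r = -1.5

L̂ = -0.9 + 85 = 84.1
r = 82.6 − 84.1 = -1.5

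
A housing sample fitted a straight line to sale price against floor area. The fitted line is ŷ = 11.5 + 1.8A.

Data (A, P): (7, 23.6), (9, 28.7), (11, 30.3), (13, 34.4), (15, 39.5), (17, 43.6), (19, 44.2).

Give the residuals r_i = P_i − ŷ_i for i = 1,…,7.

-0.5, 1, -1, -0.5, 1, 1.5, -1.5

A=7: ŷ = 11.5 + 1.8·7 = 24.1; r = 23.6 − 24.1 = -0.5
A=9: ŷ = 11.5 + 1.8·9 = 27.7; r = 28.7 − 27.7 = 1
A=11: ŷ = 11.5 + 1.8·11 = 31.3; r = 30.3 − 31.3 = -1
A=13: ŷ = 11.5 + 1.8·13 = 34.9; r = 34.4 − 34.9 = -0.5
A=15: ŷ = 11.5 + 1.8·15 = 38.5; r = 39.5 − 38.5 = 1
A=17: ŷ = 11.5 + 1.8·17 = 42.1; r = 43.6 − 42.1 = 1.5
A=19: ŷ = 11.5 + 1.8·19 = 45.7; r = 44.2 − 45.7 = -1.5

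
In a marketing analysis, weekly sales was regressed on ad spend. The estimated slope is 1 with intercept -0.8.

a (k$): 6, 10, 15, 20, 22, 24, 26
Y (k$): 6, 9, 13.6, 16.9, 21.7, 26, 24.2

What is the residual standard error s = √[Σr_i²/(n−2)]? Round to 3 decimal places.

a=6: ŷ = -0.8 + 6 = 5.2; r = 6 − 5.2 = 0.8
a=10: ŷ = -0.8 + 10 = 9.2; r = 9 − 9.2 = -0.2
a=15: ŷ = -0.8 + 15 = 14.2; r = 13.6 − 14.2 = -0.6
a=20: ŷ = -0.8 + 20 = 19.2; r = 16.9 − 19.2 = -2.3
a=22: ŷ = -0.8 + 22 = 21.2; r = 21.7 − 21.2 = 0.5
a=24: ŷ = -0.8 + 24 = 23.2; r = 26 − 23.2 = 2.8
a=26: ŷ = -0.8 + 26 = 25.2; r = 24.2 − 25.2 = -1
SSE = 0.64 + 0.04 + 0.36 + 5.29 + 0.25 + 7.84 + 1 = 15.42
s = √(15.42/5) = √3.084 ≈ 1.756

s = 1.756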